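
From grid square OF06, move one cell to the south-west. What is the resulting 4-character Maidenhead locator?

NF95

Longitude square 0; −1 → -1, wraps to 9, carry into field.
Longitude field O = 14; −1 → 13 = N.
Latitude square 6; −1 → 5.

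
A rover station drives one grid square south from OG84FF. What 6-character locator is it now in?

OG84fe

Latitude subsquare f = 5; −1 → 4 = e.
The longitude characters are unchanged.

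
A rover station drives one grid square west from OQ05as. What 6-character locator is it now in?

Longitude subsquare a = 0; −1 → -1, wraps to 23 = x, carry into square.
Longitude square 0; −1 → -1, wraps to 9, carry into field.
Longitude field O = 14; −1 → 13 = N.
The latitude characters are unchanged.

NQ95xs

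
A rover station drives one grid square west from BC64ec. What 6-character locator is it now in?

Longitude subsquare e = 4; −1 → 3 = d.
The latitude characters are unchanged.

BC64dc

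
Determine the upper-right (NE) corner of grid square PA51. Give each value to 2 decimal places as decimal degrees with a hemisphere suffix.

88.00° S, 132.00° E

Field P=15, A=0: +15·20° lon, +0·10° lat → SW at lon 120°, lat -90°.
Square 5, 1: +5·2° lon, +1·1° lat → SW at lon 130°, lat -89°.
Cell spans 2° lon × 1° lat. NE corner is SW corner plus one full cell.
latitude 88.00° S, longitude 132.00° E.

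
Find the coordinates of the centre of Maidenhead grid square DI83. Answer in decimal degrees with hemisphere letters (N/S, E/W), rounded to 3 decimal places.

Field D=3, I=8: +3·20° lon, +8·10° lat → SW at lon -120°, lat -10°.
Square 8, 3: +8·2° lon, +3·1° lat → SW at lon -104°, lat -7°.
Cell spans 2° lon × 1° lat. Centre is SW corner plus half of each.
latitude 6.500° S, longitude 103.000° W.

6.500° S, 103.000° W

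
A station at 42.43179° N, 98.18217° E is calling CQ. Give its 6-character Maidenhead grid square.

Add 180° to longitude and 90° to latitude: 278.1822, 132.4318.
Field: 278.1822/20 → 13 → N, 132.4318/10 → 13 → N; chars NN.
Square: 18.1822/2 → 9, 2.4318/1 → 2; chars 92.
Subsquare: 0.1822/0.0833333 → 2 → c, 0.4318/0.0416667 → 10 → k; chars ck.

NN92ck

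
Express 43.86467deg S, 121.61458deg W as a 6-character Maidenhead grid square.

Add 180° to longitude and 90° to latitude: 58.3854, 46.1353.
Field: 58.3854/20 → 2 → C, 46.1353/10 → 4 → E; chars CE.
Square: 18.3854/2 → 9, 6.1353/1 → 6; chars 96.
Subsquare: 0.3854/0.0833333 → 4 → e, 0.1353/0.0416667 → 3 → d; chars ed.

CE96ed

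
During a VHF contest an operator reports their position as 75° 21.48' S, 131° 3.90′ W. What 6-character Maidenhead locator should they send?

CB44lp

Shift to the Maidenhead origin (180°W, 90°S): lon 48.9350, lat 14.6420.
Field (20°×10°, letters A–R): 48.9350/20 → 2 → C, 14.6420/10 → 1 → B; chars CB.
Square (2°×1°, digits 0–9): 8.9350/2 → 4, 4.6420/1 → 4; chars 44.
Subsquare (5′×2.5′, letters a–x): 0.9350/0.0833333 → 11 → l, 0.6420/0.0416667 → 15 → p; chars lp.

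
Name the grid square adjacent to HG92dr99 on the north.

HG92ds90

Latitude extended square 9; +1 → 10, wraps to 0, carry into subsquare.
Latitude subsquare r = 17; +1 → 18 = s.
The longitude characters are unchanged.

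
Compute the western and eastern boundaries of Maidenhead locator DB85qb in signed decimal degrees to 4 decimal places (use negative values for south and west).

-102.6667, -102.5833

Field D=3, B=1: +3·20° lon, +1·10° lat → SW at lon -120°, lat -80°.
Square 8, 5: +8·2° lon, +5·1° lat → SW at lon -104°, lat -75°.
Subsquare q=16, b=1: +16·0.0833333° lon, +1·0.0416667° lat → SW at lon -102.667°, lat -74.9583°.
Cell spans 0.0833333° lon × 0.0416667° lat.
west -102.6667, east -102.5833.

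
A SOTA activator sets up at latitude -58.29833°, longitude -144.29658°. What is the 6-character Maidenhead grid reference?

BD71uq

Add 180° to longitude and 90° to latitude: 35.7034, 31.7017.
Field: 35.7034/20 → 1 → B, 31.7017/10 → 3 → D; chars BD.
Square: 15.7034/2 → 7, 1.7017/1 → 1; chars 71.
Subsquare: 1.7034/0.0833333 → 20 → u, 0.7017/0.0416667 → 16 → q; chars uq.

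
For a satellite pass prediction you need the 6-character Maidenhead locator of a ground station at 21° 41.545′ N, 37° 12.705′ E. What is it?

KL81oq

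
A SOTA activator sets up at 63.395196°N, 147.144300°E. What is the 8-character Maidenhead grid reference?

Shift to the Maidenhead origin (180°W, 90°S): lon 327.14430, lat 153.39520.
Field (20°×10°, letters A–R): 327.14430/20 → 16 → Q, 153.39520/10 → 15 → P; chars QP.
Square (2°×1°, digits 0–9): 7.14430/2 → 3, 3.39520/1 → 3; chars 33.
Subsquare (5′×2.5′, letters a–x): 1.14430/0.0833333 → 13 → n, 0.39520/0.0416667 → 9 → j; chars nj.
Extended square (30″×15″, digits 0–9): 0.06097/0.00833333 → 7, 0.02020/0.00416667 → 4; chars 74.

QP33nj74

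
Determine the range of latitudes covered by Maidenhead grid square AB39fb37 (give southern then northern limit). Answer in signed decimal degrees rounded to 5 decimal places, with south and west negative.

-70.92917, -70.92500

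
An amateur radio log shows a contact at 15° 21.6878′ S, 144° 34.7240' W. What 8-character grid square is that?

Add 180° to longitude and 90° to latitude: 35.42127, 74.63854.
Field: lon ⌊35.42127/20⌋ = 1 → B; lat ⌊74.63854/10⌋ = 7 → H.
Square: lon ⌊15.42127/2⌋ = 7; lat ⌊4.63854/1⌋ = 4.
Subsquare: lon ⌊1.42127/0.0833333⌋ = 17 → r; lat ⌊0.63854/0.0416667⌋ = 15 → p.
Extended square: lon ⌊0.00460/0.00833333⌋ = 0; lat ⌊0.01354/0.00416667⌋ = 3.

BH74rp03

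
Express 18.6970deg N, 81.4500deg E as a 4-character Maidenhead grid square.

Shift to the Maidenhead origin (180°W, 90°S): lon 261.45, lat 108.70.
Field: 261.45/20 → 13 → N, 108.70/10 → 10 → K; chars NK.
Square: 1.45/2 → 0, 8.70/1 → 8; chars 08.

NK08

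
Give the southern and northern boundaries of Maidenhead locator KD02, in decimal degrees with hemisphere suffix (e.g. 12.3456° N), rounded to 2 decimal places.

Field K=10, D=3: +10·20° lon, +3·10° lat → SW at lon 20°, lat -60°.
Square 0, 2: +0·2° lon, +2·1° lat → SW at lon 20°, lat -58°.
Cell spans 2° lon × 1° lat.
south 58.00° S, north 57.00° S.

58.00° S, 57.00° S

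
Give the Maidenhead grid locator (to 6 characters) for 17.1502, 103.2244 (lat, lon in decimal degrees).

Shift to the Maidenhead origin (180°W, 90°S): lon 283.2244, lat 107.1502.
Field: lon ⌊283.2244/20⌋ = 14 → O; lat ⌊107.1502/10⌋ = 10 → K.
Square: lon ⌊3.2244/2⌋ = 1; lat ⌊7.1502/1⌋ = 7.
Subsquare: lon ⌊1.2244/0.0833333⌋ = 14 → o; lat ⌊0.1502/0.0416667⌋ = 3 → d.

OK17od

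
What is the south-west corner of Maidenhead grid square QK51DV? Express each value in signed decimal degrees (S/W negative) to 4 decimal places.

11.8750, 150.2500

Field Q=16, K=10: +16·20° lon, +10·10° lat → SW at lon 140°, lat 10°.
Square 5, 1: +5·2° lon, +1·1° lat → SW at lon 150°, lat 11°.
Subsquare d=3, v=21: +3·0.0833333° lon, +21·0.0416667° lat → SW at lon 150.25°, lat 11.875°.
latitude 11.8750, longitude 150.2500.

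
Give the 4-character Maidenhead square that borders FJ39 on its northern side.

Latitude square 9; +1 → 10, wraps to 0, carry into field.
Latitude field J = 9; +1 → 10 = K.
The longitude characters are unchanged.

FK30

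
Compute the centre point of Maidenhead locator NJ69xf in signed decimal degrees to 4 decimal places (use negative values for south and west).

Field N=13, J=9: +13·20° lon, +9·10° lat → SW at lon 80°, lat 0°.
Square 6, 9: +6·2° lon, +9·1° lat → SW at lon 92°, lat 9°.
Subsquare x=23, f=5: +23·0.0833333° lon, +5·0.0416667° lat → SW at lon 93.9167°, lat 9.20833°.
Cell spans 0.0833333° lon × 0.0416667° lat. Centre is SW corner plus half of each.
latitude 9.2292, longitude 93.9583.

9.2292, 93.9583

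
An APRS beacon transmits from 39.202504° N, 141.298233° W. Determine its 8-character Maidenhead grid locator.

BM99ie48

Offset from 180°W / 90°S: lon 38.70177°, lat 129.20250°.
Field: lon ⌊38.70177/20⌋ = 1 → B; lat ⌊129.20250/10⌋ = 12 → M.
Square: lon ⌊18.70177/2⌋ = 9; lat ⌊9.20250/1⌋ = 9.
Subsquare: lon ⌊0.70177/0.0833333⌋ = 8 → i; lat ⌊0.20250/0.0416667⌋ = 4 → e.
Extended square: lon ⌊0.03510/0.00833333⌋ = 4; lat ⌊0.03584/0.00416667⌋ = 8.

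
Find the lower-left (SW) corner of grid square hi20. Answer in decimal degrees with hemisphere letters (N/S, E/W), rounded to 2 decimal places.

Field H=7, I=8: +7·20° lon, +8·10° lat → SW at lon -40°, lat -10°.
Square 2, 0: +2·2° lon, +0·1° lat → SW at lon -36°, lat -10°.
latitude 10.00° S, longitude 36.00° W.

10.00° S, 36.00° W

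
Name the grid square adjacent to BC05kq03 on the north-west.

BC05jq94

Longitude extended square 0; −1 → -1, wraps to 9, carry into subsquare.
Longitude subsquare k = 10; −1 → 9 = j.
Latitude extended square 3; +1 → 4.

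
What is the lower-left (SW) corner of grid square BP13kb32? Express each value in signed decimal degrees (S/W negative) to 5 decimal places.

63.05000, -157.14167

Field B=1, P=15: +1·20° lon, +15·10° lat → SW at lon -160°, lat 60°.
Square 1, 3: +1·2° lon, +3·1° lat → SW at lon -158°, lat 63°.
Subsquare k=10, b=1: +10·0.0833333° lon, +1·0.0416667° lat → SW at lon -157.167°, lat 63.0417°.
Extended square 3, 2: +3·0.00833333° lon, +2·0.00416667° lat → SW at lon -157.142°, lat 63.05°.
latitude 63.05000, longitude -157.14167.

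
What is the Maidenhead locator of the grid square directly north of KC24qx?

Latitude subsquare x = 23; +1 → 24, wraps to 0 = a, carry into square.
Latitude square 4; +1 → 5.
The longitude characters are unchanged.

KC25qa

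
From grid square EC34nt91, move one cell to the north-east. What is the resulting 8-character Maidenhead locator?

EC34ot02

Longitude extended square 9; +1 → 10, wraps to 0, carry into subsquare.
Longitude subsquare n = 13; +1 → 14 = o.
Latitude extended square 1; +1 → 2.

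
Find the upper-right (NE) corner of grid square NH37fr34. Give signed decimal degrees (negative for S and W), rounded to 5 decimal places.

-12.27083, 86.45000

Field N=13, H=7: +13·20° lon, +7·10° lat → SW at lon 80°, lat -20°.
Square 3, 7: +3·2° lon, +7·1° lat → SW at lon 86°, lat -13°.
Subsquare f=5, r=17: +5·0.0833333° lon, +17·0.0416667° lat → SW at lon 86.4167°, lat -12.2917°.
Extended square 3, 4: +3·0.00833333° lon, +4·0.00416667° lat → SW at lon 86.4417°, lat -12.275°.
Cell spans 0.00833333° lon × 0.00416667° lat. NE corner is SW corner plus one full cell.
latitude -12.27083, longitude 86.45000.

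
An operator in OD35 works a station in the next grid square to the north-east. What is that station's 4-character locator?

Longitude square 3; +1 → 4.
Latitude square 5; +1 → 6.

OD46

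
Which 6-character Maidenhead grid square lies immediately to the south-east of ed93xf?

Longitude subsquare x = 23; +1 → 24, wraps to 0 = a, carry into square.
Longitude square 9; +1 → 10, wraps to 0, carry into field.
Longitude field E = 4; +1 → 5 = F.
Latitude subsquare f = 5; −1 → 4 = e.

FD03ae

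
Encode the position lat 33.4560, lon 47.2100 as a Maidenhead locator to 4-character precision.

Add 180° to longitude and 90° to latitude: 227.21, 123.46.
Field (20°×10°, letters A–R): lon ⌊227.21/20⌋ = 11 → L; lat ⌊123.46/10⌋ = 12 → M.
Square (2°×1°, digits 0–9): lon ⌊7.21/2⌋ = 3; lat ⌊3.46/1⌋ = 3.

LM33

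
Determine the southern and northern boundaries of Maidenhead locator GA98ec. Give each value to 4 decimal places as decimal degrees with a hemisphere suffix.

81.9167° S, 81.8750° S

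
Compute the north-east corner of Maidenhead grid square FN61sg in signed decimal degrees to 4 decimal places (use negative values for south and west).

41.2917, -66.4167

Field F=5, N=13: +5·20° lon, +13·10° lat → SW at lon -80°, lat 40°.
Square 6, 1: +6·2° lon, +1·1° lat → SW at lon -68°, lat 41°.
Subsquare s=18, g=6: +18·0.0833333° lon, +6·0.0416667° lat → SW at lon -66.5°, lat 41.25°.
Cell spans 0.0833333° lon × 0.0416667° lat. NE corner is SW corner plus one full cell.
latitude 41.2917, longitude -66.4167.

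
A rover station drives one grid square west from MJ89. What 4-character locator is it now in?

MJ79

Longitude square 8; −1 → 7.
The latitude characters are unchanged.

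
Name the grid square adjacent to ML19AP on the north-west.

ML09xq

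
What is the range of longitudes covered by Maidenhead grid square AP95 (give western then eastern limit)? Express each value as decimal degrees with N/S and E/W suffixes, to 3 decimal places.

Field A=0, P=15: +0·20° lon, +15·10° lat → SW at lon -180°, lat 60°.
Square 9, 5: +9·2° lon, +5·1° lat → SW at lon -162°, lat 65°.
Cell spans 2° lon × 1° lat.
west 162.000° W, east 160.000° W.

162.000° W, 160.000° W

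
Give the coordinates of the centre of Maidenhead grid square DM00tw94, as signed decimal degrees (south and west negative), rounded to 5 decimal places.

30.93542, -118.33750

Field D=3, M=12: +3·20° lon, +12·10° lat → SW at lon -120°, lat 30°.
Square 0, 0: +0·2° lon, +0·1° lat → SW at lon -120°, lat 30°.
Subsquare t=19, w=22: +19·0.0833333° lon, +22·0.0416667° lat → SW at lon -118.417°, lat 30.9167°.
Extended square 9, 4: +9·0.00833333° lon, +4·0.00416667° lat → SW at lon -118.342°, lat 30.9333°.
Cell spans 0.00833333° lon × 0.00416667° lat. Centre is SW corner plus half of each.
latitude 30.93542, longitude -118.33750.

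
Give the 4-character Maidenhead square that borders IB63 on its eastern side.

Longitude square 6; +1 → 7.
The latitude characters are unchanged.

IB73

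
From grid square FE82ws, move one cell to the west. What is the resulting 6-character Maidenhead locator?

Longitude subsquare w = 22; −1 → 21 = v.
The latitude characters are unchanged.

FE82vs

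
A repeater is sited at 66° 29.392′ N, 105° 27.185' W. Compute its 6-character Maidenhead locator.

Offset from 180°W / 90°S: lon 74.5469°, lat 156.4899°.
Field: 74.5469/20 → 3 → D, 156.4899/10 → 15 → P; chars DP.
Square: 14.5469/2 → 7, 6.4899/1 → 6; chars 76.
Subsquare: 0.5469/0.0833333 → 6 → g, 0.4899/0.0416667 → 11 → l; chars gl.

DP76gl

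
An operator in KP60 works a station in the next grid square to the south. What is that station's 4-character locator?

KO69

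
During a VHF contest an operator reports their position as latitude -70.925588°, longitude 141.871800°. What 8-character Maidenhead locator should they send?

Offset from 180°W / 90°S: lon 321.87180°, lat 19.07441°.
Field: lon ⌊321.87180/20⌋ = 16 → Q; lat ⌊19.07441/10⌋ = 1 → B.
Square: lon ⌊1.87180/2⌋ = 0; lat ⌊9.07441/1⌋ = 9.
Subsquare: lon ⌊1.87180/0.0833333⌋ = 22 → w; lat ⌊0.07441/0.0416667⌋ = 1 → b.
Extended square: lon ⌊0.03847/0.00833333⌋ = 4; lat ⌊0.03275/0.00416667⌋ = 7.

QB09wb47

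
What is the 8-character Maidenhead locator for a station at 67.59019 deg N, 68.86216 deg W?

FP57no61

Add 180° to longitude and 90° to latitude: 111.13784, 157.59019.
Field: 111.13784/20 → 5 → F, 157.59019/10 → 15 → P; chars FP.
Square: 11.13784/2 → 5, 7.59019/1 → 7; chars 57.
Subsquare: 1.13784/0.0833333 → 13 → n, 0.59019/0.0416667 → 14 → o; chars no.
Extended square: 0.05451/0.00833333 → 6, 0.00686/0.00416667 → 1; chars 61.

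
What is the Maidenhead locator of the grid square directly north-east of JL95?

Longitude square 9; +1 → 10, wraps to 0, carry into field.
Longitude field J = 9; +1 → 10 = K.
Latitude square 5; +1 → 6.

KL06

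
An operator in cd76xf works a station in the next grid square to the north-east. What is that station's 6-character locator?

Longitude subsquare x = 23; +1 → 24, wraps to 0 = a, carry into square.
Longitude square 7; +1 → 8.
Latitude subsquare f = 5; +1 → 6 = g.

CD86ag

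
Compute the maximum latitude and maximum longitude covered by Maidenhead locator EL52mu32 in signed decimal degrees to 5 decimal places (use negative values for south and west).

22.84583, -88.96667

Field E=4, L=11: +4·20° lon, +11·10° lat → SW at lon -100°, lat 20°.
Square 5, 2: +5·2° lon, +2·1° lat → SW at lon -90°, lat 22°.
Subsquare m=12, u=20: +12·0.0833333° lon, +20·0.0416667° lat → SW at lon -89°, lat 22.8333°.
Extended square 3, 2: +3·0.00833333° lon, +2·0.00416667° lat → SW at lon -88.975°, lat 22.8417°.
Cell spans 0.00833333° lon × 0.00416667° lat. NE corner is SW corner plus one full cell.
latitude 22.84583, longitude -88.96667.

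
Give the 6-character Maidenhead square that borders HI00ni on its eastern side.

HI00oi

Longitude subsquare n = 13; +1 → 14 = o.
The latitude characters are unchanged.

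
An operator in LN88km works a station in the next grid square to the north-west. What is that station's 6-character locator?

LN88jn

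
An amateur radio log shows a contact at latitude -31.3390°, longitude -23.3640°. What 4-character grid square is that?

HF88

Shift to the Maidenhead origin (180°W, 90°S): lon 156.64, lat 58.66.
Field (20°×10°, letters A–R): 156.64/20 → 7 → H, 58.66/10 → 5 → F; chars HF.
Square (2°×1°, digits 0–9): 16.64/2 → 8, 8.66/1 → 8; chars 88.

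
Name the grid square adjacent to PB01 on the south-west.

Longitude square 0; −1 → -1, wraps to 9, carry into field.
Longitude field P = 15; −1 → 14 = O.
Latitude square 1; −1 → 0.

OB90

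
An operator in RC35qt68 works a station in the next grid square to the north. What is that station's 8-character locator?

Latitude extended square 8; +1 → 9.
The longitude characters are unchanged.

RC35qt69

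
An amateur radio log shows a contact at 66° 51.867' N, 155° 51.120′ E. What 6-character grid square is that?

QP76wu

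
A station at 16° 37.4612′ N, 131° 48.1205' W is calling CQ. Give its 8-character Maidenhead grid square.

Shift to the Maidenhead origin (180°W, 90°S): lon 48.19799, lat 106.62435.
Field: 48.19799/20 → 2 → C, 106.62435/10 → 10 → K; chars CK.
Square: 8.19799/2 → 4, 6.62435/1 → 6; chars 46.
Subsquare: 0.19799/0.0833333 → 2 → c, 0.62435/0.0416667 → 14 → o; chars co.
Extended square: 0.03133/0.00833333 → 3, 0.04102/0.00416667 → 9; chars 39.

CK46co39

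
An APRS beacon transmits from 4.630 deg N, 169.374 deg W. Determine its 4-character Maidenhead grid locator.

Offset from 180°W / 90°S: lon 10.63°, lat 94.63°.
Field (20°×10°, letters A–R): lon ⌊10.63/20⌋ = 0 → A; lat ⌊94.63/10⌋ = 9 → J.
Square (2°×1°, digits 0–9): lon ⌊10.63/2⌋ = 5; lat ⌊4.63/1⌋ = 4.

AJ54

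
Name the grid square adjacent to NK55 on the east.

NK65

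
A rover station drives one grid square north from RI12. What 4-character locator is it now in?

Latitude square 2; +1 → 3.
The longitude characters are unchanged.

RI13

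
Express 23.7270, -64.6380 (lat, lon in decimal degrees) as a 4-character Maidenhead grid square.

FL73

Shift to the Maidenhead origin (180°W, 90°S): lon 115.36, lat 113.73.
Field: 115.36/20 → 5 → F, 113.73/10 → 11 → L; chars FL.
Square: 15.36/2 → 7, 3.73/1 → 3; chars 73.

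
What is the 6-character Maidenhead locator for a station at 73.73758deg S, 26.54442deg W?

HB66rg

Shift to the Maidenhead origin (180°W, 90°S): lon 153.4556, lat 16.2624.
Field (20°×10°, letters A–R): 153.4556/20 → 7 → H, 16.2624/10 → 1 → B; chars HB.
Square (2°×1°, digits 0–9): 13.4556/2 → 6, 6.2624/1 → 6; chars 66.
Subsquare (5′×2.5′, letters a–x): 1.4556/0.0833333 → 17 → r, 0.2624/0.0416667 → 6 → g; chars rg.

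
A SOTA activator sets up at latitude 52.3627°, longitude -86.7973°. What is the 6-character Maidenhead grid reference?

EO62oi

Add 180° to longitude and 90° to latitude: 93.2027, 142.3627.
Field: lon ⌊93.2027/20⌋ = 4 → E; lat ⌊142.3627/10⌋ = 14 → O.
Square: lon ⌊13.2027/2⌋ = 6; lat ⌊2.3627/1⌋ = 2.
Subsquare: lon ⌊1.2027/0.0833333⌋ = 14 → o; lat ⌊0.3627/0.0416667⌋ = 8 → i.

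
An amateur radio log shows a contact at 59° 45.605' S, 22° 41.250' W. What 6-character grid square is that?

Shift to the Maidenhead origin (180°W, 90°S): lon 157.3125, lat 30.2399.
Field (20°×10°, letters A–R): lon ⌊157.3125/20⌋ = 7 → H; lat ⌊30.2399/10⌋ = 3 → D.
Square (2°×1°, digits 0–9): lon ⌊17.3125/2⌋ = 8; lat ⌊0.2399/1⌋ = 0.
Subsquare (5′×2.5′, letters a–x): lon ⌊1.3125/0.0833333⌋ = 15 → p; lat ⌊0.2399/0.0416667⌋ = 5 → f.

HD80pf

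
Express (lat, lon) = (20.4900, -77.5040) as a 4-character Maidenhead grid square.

FL10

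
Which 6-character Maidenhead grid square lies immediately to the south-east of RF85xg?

RF95af

Longitude subsquare x = 23; +1 → 24, wraps to 0 = a, carry into square.
Longitude square 8; +1 → 9.
Latitude subsquare g = 6; −1 → 5 = f.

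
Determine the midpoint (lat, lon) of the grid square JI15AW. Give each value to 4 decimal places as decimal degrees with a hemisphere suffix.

Field J=9, I=8: +9·20° lon, +8·10° lat → SW at lon 0°, lat -10°.
Square 1, 5: +1·2° lon, +5·1° lat → SW at lon 2°, lat -5°.
Subsquare a=0, w=22: +0·0.0833333° lon, +22·0.0416667° lat → SW at lon 2°, lat -4.08333°.
Cell spans 0.0833333° lon × 0.0416667° lat. Centre is SW corner plus half of each.
latitude 4.0625° S, longitude 2.0417° E.

4.0625° S, 2.0417° E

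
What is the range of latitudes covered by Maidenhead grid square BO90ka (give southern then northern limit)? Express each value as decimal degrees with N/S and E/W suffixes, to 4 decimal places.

50.0000° N, 50.0417° N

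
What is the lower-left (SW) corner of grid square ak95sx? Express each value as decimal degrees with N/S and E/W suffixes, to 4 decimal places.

Field A=0, K=10: +0·20° lon, +10·10° lat → SW at lon -180°, lat 10°.
Square 9, 5: +9·2° lon, +5·1° lat → SW at lon -162°, lat 15°.
Subsquare s=18, x=23: +18·0.0833333° lon, +23·0.0416667° lat → SW at lon -160.5°, lat 15.9583°.
latitude 15.9583° N, longitude 160.5000° W.

15.9583° N, 160.5000° W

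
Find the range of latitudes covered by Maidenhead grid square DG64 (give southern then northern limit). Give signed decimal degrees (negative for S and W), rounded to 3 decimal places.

-26.000, -25.000

Field D=3, G=6: +3·20° lon, +6·10° lat → SW at lon -120°, lat -30°.
Square 6, 4: +6·2° lon, +4·1° lat → SW at lon -108°, lat -26°.
Cell spans 2° lon × 1° lat.
south -26.000, north -25.000.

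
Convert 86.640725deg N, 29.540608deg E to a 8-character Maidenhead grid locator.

KR46sp43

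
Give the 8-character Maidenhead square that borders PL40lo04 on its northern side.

PL40lo05

Latitude extended square 4; +1 → 5.
The longitude characters are unchanged.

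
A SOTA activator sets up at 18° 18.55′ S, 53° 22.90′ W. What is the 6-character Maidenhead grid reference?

GH31hq

Add 180° to longitude and 90° to latitude: 126.6183, 71.6908.
Field (20°×10°, letters A–R): lon ⌊126.6183/20⌋ = 6 → G; lat ⌊71.6908/10⌋ = 7 → H.
Square (2°×1°, digits 0–9): lon ⌊6.6183/2⌋ = 3; lat ⌊1.6908/1⌋ = 1.
Subsquare (5′×2.5′, letters a–x): lon ⌊0.6183/0.0833333⌋ = 7 → h; lat ⌊0.6908/0.0416667⌋ = 16 → q.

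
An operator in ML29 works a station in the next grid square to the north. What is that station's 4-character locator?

MM20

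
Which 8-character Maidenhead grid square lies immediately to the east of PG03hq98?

Longitude extended square 9; +1 → 10, wraps to 0, carry into subsquare.
Longitude subsquare h = 7; +1 → 8 = i.
The latitude characters are unchanged.

PG03iq08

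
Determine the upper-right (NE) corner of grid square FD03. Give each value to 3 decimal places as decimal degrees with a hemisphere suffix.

Field F=5, D=3: +5·20° lon, +3·10° lat → SW at lon -80°, lat -60°.
Square 0, 3: +0·2° lon, +3·1° lat → SW at lon -80°, lat -57°.
Cell spans 2° lon × 1° lat. NE corner is SW corner plus one full cell.
latitude 56.000° S, longitude 78.000° W.

56.000° S, 78.000° W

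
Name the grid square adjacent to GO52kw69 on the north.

Latitude extended square 9; +1 → 10, wraps to 0, carry into subsquare.
Latitude subsquare w = 22; +1 → 23 = x.
The longitude characters are unchanged.

GO52kx60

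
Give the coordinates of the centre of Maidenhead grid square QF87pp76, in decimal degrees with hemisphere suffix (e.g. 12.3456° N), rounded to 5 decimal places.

Field Q=16, F=5: +16·20° lon, +5·10° lat → SW at lon 140°, lat -40°.
Square 8, 7: +8·2° lon, +7·1° lat → SW at lon 156°, lat -33°.
Subsquare p=15, p=15: +15·0.0833333° lon, +15·0.0416667° lat → SW at lon 157.25°, lat -32.375°.
Extended square 7, 6: +7·0.00833333° lon, +6·0.00416667° lat → SW at lon 157.308°, lat -32.35°.
Cell spans 0.00833333° lon × 0.00416667° lat. Centre is SW corner plus half of each.
latitude 32.34792° S, longitude 157.31250° E.

32.34792° S, 157.31250° E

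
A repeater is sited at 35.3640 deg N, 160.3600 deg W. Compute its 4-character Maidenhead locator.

Offset from 180°W / 90°S: lon 19.64°, lat 125.36°.
Field: 19.64/20 → 0 → A, 125.36/10 → 12 → M; chars AM.
Square: 19.64/2 → 9, 5.36/1 → 5; chars 95.

AM95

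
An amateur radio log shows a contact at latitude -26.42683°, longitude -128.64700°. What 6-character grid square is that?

CG53qn

Shift to the Maidenhead origin (180°W, 90°S): lon 51.3530, lat 63.5732.
Field: 51.3530/20 → 2 → C, 63.5732/10 → 6 → G; chars CG.
Square: 11.3530/2 → 5, 3.5732/1 → 3; chars 53.
Subsquare: 1.3530/0.0833333 → 16 → q, 0.5732/0.0416667 → 13 → n; chars qn.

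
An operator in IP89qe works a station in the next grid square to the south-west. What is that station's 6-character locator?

IP89pd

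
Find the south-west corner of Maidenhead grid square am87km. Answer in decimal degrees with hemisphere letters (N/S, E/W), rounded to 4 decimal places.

37.5000° N, 163.1667° W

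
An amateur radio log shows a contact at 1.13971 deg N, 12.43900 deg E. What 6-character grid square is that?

Add 180° to longitude and 90° to latitude: 192.4390, 91.1397.
Field (20°×10°, letters A–R): 192.4390/20 → 9 → J, 91.1397/10 → 9 → J; chars JJ.
Square (2°×1°, digits 0–9): 12.4390/2 → 6, 1.1397/1 → 1; chars 61.
Subsquare (5′×2.5′, letters a–x): 0.4390/0.0833333 → 5 → f, 0.1397/0.0416667 → 3 → d; chars fd.

JJ61fd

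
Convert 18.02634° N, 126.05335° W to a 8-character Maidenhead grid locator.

Shift to the Maidenhead origin (180°W, 90°S): lon 53.94665, lat 108.02634.
Field: 53.94665/20 → 2 → C, 108.02634/10 → 10 → K; chars CK.
Square: 13.94665/2 → 6, 8.02634/1 → 8; chars 68.
Subsquare: 1.94665/0.0833333 → 23 → x, 0.02634/0.0416667 → 0 → a; chars xa.
Extended square: 0.02998/0.00833333 → 3, 0.02634/0.00416667 → 6; chars 36.

CK68xa36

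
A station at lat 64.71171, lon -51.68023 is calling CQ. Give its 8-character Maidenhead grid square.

Offset from 180°W / 90°S: lon 128.31977°, lat 154.71171°.
Field: lon ⌊128.31977/20⌋ = 6 → G; lat ⌊154.71171/10⌋ = 15 → P.
Square: lon ⌊8.31977/2⌋ = 4; lat ⌊4.71171/1⌋ = 4.
Subsquare: lon ⌊0.31977/0.0833333⌋ = 3 → d; lat ⌊0.71171/0.0416667⌋ = 17 → r.
Extended square: lon ⌊0.06977/0.00833333⌋ = 8; lat ⌊0.00338/0.00416667⌋ = 0.

GP44dr80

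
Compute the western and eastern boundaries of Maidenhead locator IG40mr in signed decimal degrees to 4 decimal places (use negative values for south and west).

-11.0000, -10.9167

Field I=8, G=6: +8·20° lon, +6·10° lat → SW at lon -20°, lat -30°.
Square 4, 0: +4·2° lon, +0·1° lat → SW at lon -12°, lat -30°.
Subsquare m=12, r=17: +12·0.0833333° lon, +17·0.0416667° lat → SW at lon -11°, lat -29.2917°.
Cell spans 0.0833333° lon × 0.0416667° lat.
west -11.0000, east -10.9167.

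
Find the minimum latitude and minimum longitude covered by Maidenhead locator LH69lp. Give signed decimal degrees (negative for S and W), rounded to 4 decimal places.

-10.3750, 52.9167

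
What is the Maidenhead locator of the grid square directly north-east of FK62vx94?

FK62wx05

Longitude extended square 9; +1 → 10, wraps to 0, carry into subsquare.
Longitude subsquare v = 21; +1 → 22 = w.
Latitude extended square 4; +1 → 5.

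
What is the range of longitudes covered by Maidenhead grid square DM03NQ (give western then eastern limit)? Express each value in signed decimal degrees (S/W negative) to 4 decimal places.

Field D=3, M=12: +3·20° lon, +12·10° lat → SW at lon -120°, lat 30°.
Square 0, 3: +0·2° lon, +3·1° lat → SW at lon -120°, lat 33°.
Subsquare n=13, q=16: +13·0.0833333° lon, +16·0.0416667° lat → SW at lon -118.917°, lat 33.6667°.
Cell spans 0.0833333° lon × 0.0416667° lat.
west -118.9167, east -118.8333.

-118.9167, -118.8333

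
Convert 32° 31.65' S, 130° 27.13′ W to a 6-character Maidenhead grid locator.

CF47sl

Offset from 180°W / 90°S: lon 49.5478°, lat 57.4725°.
Field: lon ⌊49.5478/20⌋ = 2 → C; lat ⌊57.4725/10⌋ = 5 → F.
Square: lon ⌊9.5478/2⌋ = 4; lat ⌊7.4725/1⌋ = 7.
Subsquare: lon ⌊1.5478/0.0833333⌋ = 18 → s; lat ⌊0.4725/0.0416667⌋ = 11 → l.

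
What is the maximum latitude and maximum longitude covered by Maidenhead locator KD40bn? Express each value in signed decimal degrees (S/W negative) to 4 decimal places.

-59.4167, 28.1667

Field K=10, D=3: +10·20° lon, +3·10° lat → SW at lon 20°, lat -60°.
Square 4, 0: +4·2° lon, +0·1° lat → SW at lon 28°, lat -60°.
Subsquare b=1, n=13: +1·0.0833333° lon, +13·0.0416667° lat → SW at lon 28.0833°, lat -59.4583°.
Cell spans 0.0833333° lon × 0.0416667° lat. NE corner is SW corner plus one full cell.
latitude -59.4167, longitude 28.1667.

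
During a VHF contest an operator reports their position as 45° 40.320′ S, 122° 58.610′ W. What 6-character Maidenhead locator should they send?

Shift to the Maidenhead origin (180°W, 90°S): lon 57.0232, lat 44.3280.
Field: 57.0232/20 → 2 → C, 44.3280/10 → 4 → E; chars CE.
Square: 17.0232/2 → 8, 4.3280/1 → 4; chars 84.
Subsquare: 1.0232/0.0833333 → 12 → m, 0.3280/0.0416667 → 7 → h; chars mh.

CE84mh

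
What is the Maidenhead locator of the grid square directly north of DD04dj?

DD04dk

Latitude subsquare j = 9; +1 → 10 = k.
The longitude characters are unchanged.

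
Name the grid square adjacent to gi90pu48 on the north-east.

Longitude extended square 4; +1 → 5.
Latitude extended square 8; +1 → 9.

GI90pu59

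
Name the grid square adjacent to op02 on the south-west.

NP91

Longitude square 0; −1 → -1, wraps to 9, carry into field.
Longitude field O = 14; −1 → 13 = N.
Latitude square 2; −1 → 1.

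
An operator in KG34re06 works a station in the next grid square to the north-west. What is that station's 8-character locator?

KG34qe97

Longitude extended square 0; −1 → -1, wraps to 9, carry into subsquare.
Longitude subsquare r = 17; −1 → 16 = q.
Latitude extended square 6; +1 → 7.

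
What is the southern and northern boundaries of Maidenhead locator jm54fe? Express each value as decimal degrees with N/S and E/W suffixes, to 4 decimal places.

Field J=9, M=12: +9·20° lon, +12·10° lat → SW at lon 0°, lat 30°.
Square 5, 4: +5·2° lon, +4·1° lat → SW at lon 10°, lat 34°.
Subsquare f=5, e=4: +5·0.0833333° lon, +4·0.0416667° lat → SW at lon 10.4167°, lat 34.1667°.
Cell spans 0.0833333° lon × 0.0416667° lat.
south 34.1667° N, north 34.2083° N.

34.1667° N, 34.2083° N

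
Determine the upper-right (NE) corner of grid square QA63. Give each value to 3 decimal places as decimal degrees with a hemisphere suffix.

86.000° S, 154.000° E

Field Q=16, A=0: +16·20° lon, +0·10° lat → SW at lon 140°, lat -90°.
Square 6, 3: +6·2° lon, +3·1° lat → SW at lon 152°, lat -87°.
Cell spans 2° lon × 1° lat. NE corner is SW corner plus one full cell.
latitude 86.000° S, longitude 154.000° E.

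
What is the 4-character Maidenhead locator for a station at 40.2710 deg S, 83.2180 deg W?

EE89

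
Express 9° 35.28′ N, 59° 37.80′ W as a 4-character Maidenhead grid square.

Shift to the Maidenhead origin (180°W, 90°S): lon 120.37, lat 99.59.
Field: lon ⌊120.37/20⌋ = 6 → G; lat ⌊99.59/10⌋ = 9 → J.
Square: lon ⌊0.37/2⌋ = 0; lat ⌊9.59/1⌋ = 9.

GJ09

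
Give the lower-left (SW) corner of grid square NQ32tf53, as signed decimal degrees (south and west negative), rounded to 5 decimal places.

72.22083, 87.62500

Field N=13, Q=16: +13·20° lon, +16·10° lat → SW at lon 80°, lat 70°.
Square 3, 2: +3·2° lon, +2·1° lat → SW at lon 86°, lat 72°.
Subsquare t=19, f=5: +19·0.0833333° lon, +5·0.0416667° lat → SW at lon 87.5833°, lat 72.2083°.
Extended square 5, 3: +5·0.00833333° lon, +3·0.00416667° lat → SW at lon 87.625°, lat 72.2208°.
latitude 72.22083, longitude 87.62500.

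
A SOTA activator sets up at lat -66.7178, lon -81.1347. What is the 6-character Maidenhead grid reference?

Shift to the Maidenhead origin (180°W, 90°S): lon 98.8653, lat 23.2822.
Field (20°×10°, letters A–R): 98.8653/20 → 4 → E, 23.2822/10 → 2 → C; chars EC.
Square (2°×1°, digits 0–9): 18.8653/2 → 9, 3.2822/1 → 3; chars 93.
Subsquare (5′×2.5′, letters a–x): 0.8653/0.0833333 → 10 → k, 0.2822/0.0416667 → 6 → g; chars kg.

EC93kg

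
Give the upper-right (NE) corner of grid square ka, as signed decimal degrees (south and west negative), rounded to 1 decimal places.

-80.0, 40.0

Field K=10, A=0: +10·20° lon, +0·10° lat → SW at lon 20°, lat -90°.
Cell spans 20° lon × 10° lat. NE corner is SW corner plus one full cell.
latitude -80.0, longitude 40.0.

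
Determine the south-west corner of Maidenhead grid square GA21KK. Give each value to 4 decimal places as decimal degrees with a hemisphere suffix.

88.5833° S, 55.1667° W

Field G=6, A=0: +6·20° lon, +0·10° lat → SW at lon -60°, lat -90°.
Square 2, 1: +2·2° lon, +1·1° lat → SW at lon -56°, lat -89°.
Subsquare k=10, k=10: +10·0.0833333° lon, +10·0.0416667° lat → SW at lon -55.1667°, lat -88.5833°.
latitude 88.5833° S, longitude 55.1667° W.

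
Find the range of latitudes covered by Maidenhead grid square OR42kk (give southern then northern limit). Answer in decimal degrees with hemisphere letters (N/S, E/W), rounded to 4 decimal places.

Field O=14, R=17: +14·20° lon, +17·10° lat → SW at lon 100°, lat 80°.
Square 4, 2: +4·2° lon, +2·1° lat → SW at lon 108°, lat 82°.
Subsquare k=10, k=10: +10·0.0833333° lon, +10·0.0416667° lat → SW at lon 108.833°, lat 82.4167°.
Cell spans 0.0833333° lon × 0.0416667° lat.
south 82.4167° N, north 82.4583° N.

82.4167° N, 82.4583° N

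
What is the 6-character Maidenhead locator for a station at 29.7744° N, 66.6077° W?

Add 180° to longitude and 90° to latitude: 113.3923, 119.7744.
Field (20°×10°, letters A–R): 113.3923/20 → 5 → F, 119.7744/10 → 11 → L; chars FL.
Square (2°×1°, digits 0–9): 13.3923/2 → 6, 9.7744/1 → 9; chars 69.
Subsquare (5′×2.5′, letters a–x): 1.3923/0.0833333 → 16 → q, 0.7744/0.0416667 → 18 → s; chars qs.

FL69qs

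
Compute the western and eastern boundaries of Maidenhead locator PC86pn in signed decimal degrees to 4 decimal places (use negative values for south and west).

137.2500, 137.3333

Field P=15, C=2: +15·20° lon, +2·10° lat → SW at lon 120°, lat -70°.
Square 8, 6: +8·2° lon, +6·1° lat → SW at lon 136°, lat -64°.
Subsquare p=15, n=13: +15·0.0833333° lon, +13·0.0416667° lat → SW at lon 137.25°, lat -63.4583°.
Cell spans 0.0833333° lon × 0.0416667° lat.
west 137.2500, east 137.3333.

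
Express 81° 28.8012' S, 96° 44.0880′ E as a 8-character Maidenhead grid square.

Offset from 180°W / 90°S: lon 276.73480°, lat 8.51998°.
Field: lon ⌊276.73480/20⌋ = 13 → N; lat ⌊8.51998/10⌋ = 0 → A.
Square: lon ⌊16.73480/2⌋ = 8; lat ⌊8.51998/1⌋ = 8.
Subsquare: lon ⌊0.73480/0.0833333⌋ = 8 → i; lat ⌊0.51998/0.0416667⌋ = 12 → m.
Extended square: lon ⌊0.06813/0.00833333⌋ = 8; lat ⌊0.01998/0.00416667⌋ = 4.

NA88im84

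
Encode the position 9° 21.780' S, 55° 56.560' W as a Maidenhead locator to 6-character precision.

Add 180° to longitude and 90° to latitude: 124.0573, 80.6370.
Field (20°×10°, letters A–R): 124.0573/20 → 6 → G, 80.6370/10 → 8 → I; chars GI.
Square (2°×1°, digits 0–9): 4.0573/2 → 2, 0.6370/1 → 0; chars 20.
Subsquare (5′×2.5′, letters a–x): 0.0573/0.0833333 → 0 → a, 0.6370/0.0416667 → 15 → p; chars ap.

GI20ap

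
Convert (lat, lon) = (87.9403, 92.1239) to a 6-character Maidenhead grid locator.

NR67bw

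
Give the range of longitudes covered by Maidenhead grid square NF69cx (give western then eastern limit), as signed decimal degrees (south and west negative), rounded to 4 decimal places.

Field N=13, F=5: +13·20° lon, +5·10° lat → SW at lon 80°, lat -40°.
Square 6, 9: +6·2° lon, +9·1° lat → SW at lon 92°, lat -31°.
Subsquare c=2, x=23: +2·0.0833333° lon, +23·0.0416667° lat → SW at lon 92.1667°, lat -30.0417°.
Cell spans 0.0833333° lon × 0.0416667° lat.
west 92.1667, east 92.2500.

92.1667, 92.2500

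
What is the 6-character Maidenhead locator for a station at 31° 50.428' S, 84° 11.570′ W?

EF78vd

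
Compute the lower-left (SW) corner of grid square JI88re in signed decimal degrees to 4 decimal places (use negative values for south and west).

-1.8333, 17.4167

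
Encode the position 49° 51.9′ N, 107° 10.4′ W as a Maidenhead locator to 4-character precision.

DN69

Shift to the Maidenhead origin (180°W, 90°S): lon 72.83, lat 139.87.
Field (20°×10°, letters A–R): lon ⌊72.83/20⌋ = 3 → D; lat ⌊139.87/10⌋ = 13 → N.
Square (2°×1°, digits 0–9): lon ⌊12.83/2⌋ = 6; lat ⌊9.87/1⌋ = 9.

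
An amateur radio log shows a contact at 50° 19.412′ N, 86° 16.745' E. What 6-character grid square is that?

NO30dh

Add 180° to longitude and 90° to latitude: 266.2791, 140.3235.
Field (20°×10°, letters A–R): 266.2791/20 → 13 → N, 140.3235/10 → 14 → O; chars NO.
Square (2°×1°, digits 0–9): 6.2791/2 → 3, 0.3235/1 → 0; chars 30.
Subsquare (5′×2.5′, letters a–x): 0.2791/0.0833333 → 3 → d, 0.3235/0.0416667 → 7 → h; chars dh.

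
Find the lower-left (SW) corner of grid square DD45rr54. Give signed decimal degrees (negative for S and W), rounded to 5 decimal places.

Field D=3, D=3: +3·20° lon, +3·10° lat → SW at lon -120°, lat -60°.
Square 4, 5: +4·2° lon, +5·1° lat → SW at lon -112°, lat -55°.
Subsquare r=17, r=17: +17·0.0833333° lon, +17·0.0416667° lat → SW at lon -110.583°, lat -54.2917°.
Extended square 5, 4: +5·0.00833333° lon, +4·0.00416667° lat → SW at lon -110.542°, lat -54.275°.
latitude -54.27500, longitude -110.54167.

-54.27500, -110.54167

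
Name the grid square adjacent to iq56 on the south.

IQ55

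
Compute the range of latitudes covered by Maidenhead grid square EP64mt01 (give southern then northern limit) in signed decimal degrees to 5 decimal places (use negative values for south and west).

Field E=4, P=15: +4·20° lon, +15·10° lat → SW at lon -100°, lat 60°.
Square 6, 4: +6·2° lon, +4·1° lat → SW at lon -88°, lat 64°.
Subsquare m=12, t=19: +12·0.0833333° lon, +19·0.0416667° lat → SW at lon -87°, lat 64.7917°.
Extended square 0, 1: +0·0.00833333° lon, +1·0.00416667° lat → SW at lon -87°, lat 64.7958°.
Cell spans 0.00833333° lon × 0.00416667° lat.
south 64.79583, north 64.80000.

64.79583, 64.80000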